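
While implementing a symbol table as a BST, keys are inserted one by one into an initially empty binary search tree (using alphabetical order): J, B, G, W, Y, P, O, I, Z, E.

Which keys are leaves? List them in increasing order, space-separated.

E I O Z

J: root
B: left child of J (depth 1)
G: right child of B (depth 2)
W: right child of J (depth 1)
Y: right child of W (depth 2)
P: left child of W (depth 2)
O: left child of P (depth 3)
I: right child of G (depth 3)
Z: right child of Y (depth 3)
E: left child of G (depth 3)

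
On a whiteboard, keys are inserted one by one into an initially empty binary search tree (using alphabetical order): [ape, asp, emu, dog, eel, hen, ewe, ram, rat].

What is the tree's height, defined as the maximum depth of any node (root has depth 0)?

ape: root
asp: right child of ape (depth 1)
emu: right child of asp (depth 2)
dog: left child of emu (depth 3)
eel: right child of dog (depth 4)
hen: right child of emu (depth 3)
ewe: left child of hen (depth 4)
ram: right child of hen (depth 4)
rat: right child of ram (depth 5)

The deepest node is rat at depth 5.

5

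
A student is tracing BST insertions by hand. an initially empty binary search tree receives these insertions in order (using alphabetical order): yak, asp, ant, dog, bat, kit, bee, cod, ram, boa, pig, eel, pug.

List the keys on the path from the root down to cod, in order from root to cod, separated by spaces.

Insert yak: tree is empty, so yak becomes the root.
Insert asp: asp < yak → go left. Place as left child of yak.
Insert ant: ant < yak → go left; ant < asp → go left. Place as left child of asp.
Insert dog: dog < yak → go left; dog > asp → go right. Place as right child of asp.
Insert bat: bat < yak → go left; bat > asp → go right; bat < dog → go left. Place as left child of dog.
Insert kit: kit < yak → go left; kit > asp → go right; kit > dog → go right. Place as right child of dog.
Insert bee: bee < yak → go left; bee > asp → go right; bee < dog → go left; bee > bat → go right. Place as right child of bat.
Insert cod: cod < yak → go left; cod > asp → go right; cod < dog → go left; cod > bat → go right; cod > bee → go right. Place as right child of bee.
Insert ram: ram < yak → go left; ram > asp → go right; ram > dog → go right; ram > kit → go right. Place as right child of kit.
Insert boa: boa < yak → go left; boa > asp → go right; boa < dog → go left; boa > bat → go right; boa > bee → go right; boa < cod → go left. Place as left child of cod.
Insert pig: pig < yak → go left; pig > asp → go right; pig > dog → go right; pig > kit → go right; pig < ram → go left. Place as left child of ram.
Insert eel: eel < yak → go left; eel > asp → go right; eel > dog → go right; eel < kit → go left. Place as left child of kit.
Insert pug: pug < yak → go left; pug > asp → go right; pug > dog → go right; pug > kit → go right; pug < ram → go left; pug > pig → go right. Place as right child of pig.

yak asp dog bat bee cod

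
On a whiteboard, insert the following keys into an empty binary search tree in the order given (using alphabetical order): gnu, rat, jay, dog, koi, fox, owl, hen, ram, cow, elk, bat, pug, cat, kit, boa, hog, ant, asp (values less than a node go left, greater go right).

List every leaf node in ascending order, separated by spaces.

gnu: root
rat: right child of gnu (depth 1)
jay: left child of rat (depth 2)
dog: left child of gnu (depth 1)
koi: right child of jay (depth 3)
fox: right child of dog (depth 2)
owl: right child of koi (depth 4)
hen: left child of jay (depth 3)
ram: right child of owl (depth 5)
cow: left child of dog (depth 2)
elk: left child of fox (depth 3)
bat: left child of cow (depth 3)
pug: left child of ram (depth 6)
cat: right child of bat (depth 4)
kit: left child of koi (depth 4)
boa: left child of cat (depth 5)
hog: right child of hen (depth 4)
ant: left child of bat (depth 4)
asp: right child of ant (depth 5)

asp boa elk hog kit pug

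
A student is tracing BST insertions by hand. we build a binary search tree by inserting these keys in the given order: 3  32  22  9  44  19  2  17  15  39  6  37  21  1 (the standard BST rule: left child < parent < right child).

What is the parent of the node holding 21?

19

Resulting structure (node: left, right):
  3: L=2, R=32
  32: L=22, R=44
  22: L=9, R=–
  9: L=6, R=19
  44: L=39, R=–
  19: L=17, R=21
  2: L=1, R=–
  17: L=15, R=–
  15: L=–, R=–
  39: L=37, R=–
  6: L=–, R=–
  37: L=–, R=–
  21: L=–, R=–
  1: L=–, R=–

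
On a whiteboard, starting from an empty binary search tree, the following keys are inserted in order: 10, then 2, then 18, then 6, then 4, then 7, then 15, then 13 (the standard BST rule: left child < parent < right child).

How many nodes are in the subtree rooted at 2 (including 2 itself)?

4

10: root
2: left child of 10 (depth 1)
18: right child of 10 (depth 1)
6: right child of 2 (depth 2)
4: left child of 6 (depth 3)
7: right child of 6 (depth 3)
15: left child of 18 (depth 2)
13: left child of 15 (depth 3)

Subtree rooted at 2 contains: 2, 6, 4, 7 — 4 nodes.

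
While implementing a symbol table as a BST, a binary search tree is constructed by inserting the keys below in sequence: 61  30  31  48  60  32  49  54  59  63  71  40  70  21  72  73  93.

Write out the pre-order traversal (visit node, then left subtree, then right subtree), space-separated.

61: root
30: left child of 61 (depth 1)
31: right child of 30 (depth 2)
48: right child of 31 (depth 3)
60: right child of 48 (depth 4)
32: left child of 48 (depth 4)
49: left child of 60 (depth 5)
54: right child of 49 (depth 6)
59: right child of 54 (depth 7)
63: right child of 61 (depth 1)
71: right child of 63 (depth 2)
40: right child of 32 (depth 5)
70: left child of 71 (depth 3)
21: left child of 30 (depth 2)
72: right child of 71 (depth 3)
73: right child of 72 (depth 4)
93: right child of 73 (depth 5)

61 30 21 31 48 32 40 60 49 54 59 63 71 70 72 73 93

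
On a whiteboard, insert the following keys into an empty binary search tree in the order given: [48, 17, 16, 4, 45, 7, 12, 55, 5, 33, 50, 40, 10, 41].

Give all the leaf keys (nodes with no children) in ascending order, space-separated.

48: root
17: left child of 48 (depth 1)
16: left child of 17 (depth 2)
4: left child of 16 (depth 3)
45: right child of 17 (depth 2)
7: right child of 4 (depth 4)
12: right child of 7 (depth 5)
55: right child of 48 (depth 1)
5: left child of 7 (depth 5)
33: left child of 45 (depth 3)
50: left child of 55 (depth 2)
40: right child of 33 (depth 4)
10: left child of 12 (depth 6)
41: right child of 40 (depth 5)

5 10 41 50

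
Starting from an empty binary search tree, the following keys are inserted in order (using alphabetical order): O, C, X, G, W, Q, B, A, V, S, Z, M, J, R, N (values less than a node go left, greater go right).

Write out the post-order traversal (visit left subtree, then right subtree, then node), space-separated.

A B J N M G C R S V Q W Z X O

Insert O: tree is empty, so O becomes the root.
Insert C: C < O → go left. Place as left child of O.
Insert X: X > O → go right. Place as right child of O.
Insert G: G < O → go left; G > C → go right. Place as right child of C.
Insert W: W > O → go right; W < X → go left. Place as left child of X.
Insert Q: Q > O → go right; Q < X → go left; Q < W → go left. Place as left child of W.
Insert B: B < O → go left; B < C → go left. Place as left child of C.
Insert A: A < O → go left; A < C → go left; A < B → go left. Place as left child of B.
Insert V: V > O → go right; V < X → go left; V < W → go left; V > Q → go right. Place as right child of Q.
Insert S: S > O → go right; S < X → go left; S < W → go left; S > Q → go right; S < V → go left. Place as left child of V.
Insert Z: Z > O → go right; Z > X → go right. Place as right child of X.
Insert M: M < O → go left; M > C → go right; M > G → go right. Place as right child of G.
Insert J: J < O → go left; J > C → go right; J > G → go right; J < M → go left. Place as left child of M.
Insert R: R > O → go right; R < X → go left; R < W → go left; R > Q → go right; R < V → go left; R < S → go left. Place as left child of S.
Insert N: N < O → go left; N > C → go right; N > G → go right; N > M → go right. Place as right child of M.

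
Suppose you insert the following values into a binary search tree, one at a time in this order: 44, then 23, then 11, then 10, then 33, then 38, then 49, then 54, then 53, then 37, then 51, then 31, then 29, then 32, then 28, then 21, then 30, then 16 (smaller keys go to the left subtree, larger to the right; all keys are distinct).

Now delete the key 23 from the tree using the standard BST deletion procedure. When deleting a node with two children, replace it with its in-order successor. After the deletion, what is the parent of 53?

54

Resulting structure (node: left, right):
  44: L=23, R=49
  23: L=11, R=33
  11: L=10, R=21
  10: L=–, R=–
  33: L=31, R=38
  38: L=37, R=–
  49: L=–, R=54
  54: L=53, R=–
  53: L=51, R=–
  37: L=–, R=–
  51: L=–, R=–
  31: L=29, R=32
  29: L=28, R=30
  32: L=–, R=–
  28: L=–, R=–
  21: L=16, R=–
  30: L=–, R=–
  16: L=–, R=–

Delete 23 (two children — replace with in-order successor).
After deletion, 53's parent is 54.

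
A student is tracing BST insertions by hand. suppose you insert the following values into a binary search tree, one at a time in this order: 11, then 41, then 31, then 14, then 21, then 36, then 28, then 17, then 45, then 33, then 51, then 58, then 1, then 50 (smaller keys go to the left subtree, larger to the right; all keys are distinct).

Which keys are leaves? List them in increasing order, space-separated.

11: root
41: right child of 11 (depth 1)
31: left child of 41 (depth 2)
14: left child of 31 (depth 3)
21: right child of 14 (depth 4)
36: right child of 31 (depth 3)
28: right child of 21 (depth 5)
17: left child of 21 (depth 5)
45: right child of 41 (depth 2)
33: left child of 36 (depth 4)
51: right child of 45 (depth 3)
58: right child of 51 (depth 4)
1: left child of 11 (depth 1)
50: left child of 51 (depth 4)

1 17 28 33 50 58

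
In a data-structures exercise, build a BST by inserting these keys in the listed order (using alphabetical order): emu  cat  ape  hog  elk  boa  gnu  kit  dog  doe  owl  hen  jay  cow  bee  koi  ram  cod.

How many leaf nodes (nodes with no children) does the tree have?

6

emu: root
cat: left child of emu (depth 1)
ape: left child of cat (depth 2)
hog: right child of emu (depth 1)
elk: right child of cat (depth 2)
boa: right child of ape (depth 3)
gnu: left child of hog (depth 2)
kit: right child of hog (depth 2)
dog: left child of elk (depth 3)
doe: left child of dog (depth 4)
owl: right child of kit (depth 3)
hen: right child of gnu (depth 3)
jay: left child of kit (depth 3)
cow: left child of doe (depth 5)
bee: left child of boa (depth 4)
koi: left child of owl (depth 4)
ram: right child of owl (depth 4)
cod: left child of cow (depth 6)

Leaves: bee, cod, hen, jay, koi, ram — 6 in total.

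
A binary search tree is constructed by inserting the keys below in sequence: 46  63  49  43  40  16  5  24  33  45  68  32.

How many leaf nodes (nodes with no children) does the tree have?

Insert 46: tree is empty, so 46 becomes the root.
Insert 63: 63 > 46 → go right. Place as right child of 46.
Insert 49: 49 > 46 → go right; 49 < 63 → go left. Place as left child of 63.
Insert 43: 43 < 46 → go left. Place as left child of 46.
Insert 40: 40 < 46 → go left; 40 < 43 → go left. Place as left child of 43.
Insert 16: 16 < 46 → go left; 16 < 43 → go left; 16 < 40 → go left. Place as left child of 40.
Insert 5: 5 < 46 → go left; 5 < 43 → go left; 5 < 40 → go left; 5 < 16 → go left. Place as left child of 16.
Insert 24: 24 < 46 → go left; 24 < 43 → go left; 24 < 40 → go left; 24 > 16 → go right. Place as right child of 16.
Insert 33: 33 < 46 → go left; 33 < 43 → go left; 33 < 40 → go left; 33 > 16 → go right; 33 > 24 → go right. Place as right child of 24.
Insert 45: 45 < 46 → go left; 45 > 43 → go right. Place as right child of 43.
Insert 68: 68 > 46 → go right; 68 > 63 → go right. Place as right child of 63.
Insert 32: 32 < 46 → go left; 32 < 43 → go left; 32 < 40 → go left; 32 > 16 → go right; 32 > 24 → go right; 32 < 33 → go left. Place as left child of 33.

Leaves: 5, 32, 45, 49, 68 — 5 in total.

5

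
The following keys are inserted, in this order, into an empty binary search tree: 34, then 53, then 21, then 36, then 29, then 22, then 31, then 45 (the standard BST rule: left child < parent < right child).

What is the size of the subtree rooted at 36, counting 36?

2

34: root
53: right child of 34 (depth 1)
21: left child of 34 (depth 1)
36: left child of 53 (depth 2)
29: right child of 21 (depth 2)
22: left child of 29 (depth 3)
31: right child of 29 (depth 3)
45: right child of 36 (depth 3)

Subtree rooted at 36 contains: 36, 45 — 2 nodes.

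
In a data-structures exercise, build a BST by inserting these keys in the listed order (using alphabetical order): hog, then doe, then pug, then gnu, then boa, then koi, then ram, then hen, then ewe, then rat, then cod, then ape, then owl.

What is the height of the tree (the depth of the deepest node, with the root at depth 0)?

3

Resulting structure (node: left, right):
  hog: L=doe, R=pug
  doe: L=boa, R=gnu
  pug: L=koi, R=ram
  gnu: L=ewe, R=hen
  boa: L=ape, R=cod
  koi: L=–, R=owl
  ram: L=–, R=rat
  hen: L=–, R=–
  ewe: L=–, R=–
  rat: L=–, R=–
  cod: L=–, R=–
  ape: L=–, R=–
  owl: L=–, R=–

The deepest node is hen at depth 3.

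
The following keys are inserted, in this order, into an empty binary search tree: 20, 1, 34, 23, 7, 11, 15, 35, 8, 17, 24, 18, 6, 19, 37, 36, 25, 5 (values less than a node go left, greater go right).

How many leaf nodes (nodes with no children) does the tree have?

Resulting structure (node: left, right):
  20: L=1, R=34
  1: L=–, R=7
  34: L=23, R=35
  23: L=–, R=24
  7: L=6, R=11
  11: L=8, R=15
  15: L=–, R=17
  35: L=–, R=37
  8: L=–, R=–
  17: L=–, R=18
  24: L=–, R=25
  18: L=–, R=19
  6: L=5, R=–
  19: L=–, R=–
  37: L=36, R=–
  36: L=–, R=–
  25: L=–, R=–
  5: L=–, R=–

Leaves: 5, 8, 19, 25, 36 — 5 in total.

5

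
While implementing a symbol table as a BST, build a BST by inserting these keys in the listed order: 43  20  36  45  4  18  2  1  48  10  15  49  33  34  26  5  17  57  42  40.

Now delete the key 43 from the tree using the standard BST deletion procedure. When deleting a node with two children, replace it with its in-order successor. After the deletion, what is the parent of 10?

Insert 43: tree is empty, so 43 becomes the root.
Insert 20: 20 < 43 → go left. Place as left child of 43.
Insert 36: 36 < 43 → go left; 36 > 20 → go right. Place as right child of 20.
Insert 45: 45 > 43 → go right. Place as right child of 43.
Insert 4: 4 < 43 → go left; 4 < 20 → go left. Place as left child of 20.
Insert 18: 18 < 43 → go left; 18 < 20 → go left; 18 > 4 → go right. Place as right child of 4.
Insert 2: 2 < 43 → go left; 2 < 20 → go left; 2 < 4 → go left. Place as left child of 4.
Insert 1: 1 < 43 → go left; 1 < 20 → go left; 1 < 4 → go left; 1 < 2 → go left. Place as left child of 2.
Insert 48: 48 > 43 → go right; 48 > 45 → go right. Place as right child of 45.
Insert 10: 10 < 43 → go left; 10 < 20 → go left; 10 > 4 → go right; 10 < 18 → go left. Place as left child of 18.
Insert 15: 15 < 43 → go left; 15 < 20 → go left; 15 > 4 → go right; 15 < 18 → go left; 15 > 10 → go right. Place as right child of 10.
Insert 49: 49 > 43 → go right; 49 > 45 → go right; 49 > 48 → go right. Place as right child of 48.
Insert 33: 33 < 43 → go left; 33 > 20 → go right; 33 < 36 → go left. Place as left child of 36.
Insert 34: 34 < 43 → go left; 34 > 20 → go right; 34 < 36 → go left; 34 > 33 → go right. Place as right child of 33.
Insert 26: 26 < 43 → go left; 26 > 20 → go right; 26 < 36 → go left; 26 < 33 → go left. Place as left child of 33.
Insert 5: 5 < 43 → go left; 5 < 20 → go left; 5 > 4 → go right; 5 < 18 → go left; 5 < 10 → go left. Place as left child of 10.
Insert 17: 17 < 43 → go left; 17 < 20 → go left; 17 > 4 → go right; 17 < 18 → go left; 17 > 10 → go right; 17 > 15 → go right. Place as right child of 15.
Insert 57: 57 > 43 → go right; 57 > 45 → go right; 57 > 48 → go right; 57 > 49 → go right. Place as right child of 49.
Insert 42: 42 < 43 → go left; 42 > 20 → go right; 42 > 36 → go right. Place as right child of 36.
Insert 40: 40 < 43 → go left; 40 > 20 → go right; 40 > 36 → go right; 40 < 42 → go left. Place as left child of 42.

Delete 43 (two children — replace with in-order successor).
After deletion, 10's parent is 18.

18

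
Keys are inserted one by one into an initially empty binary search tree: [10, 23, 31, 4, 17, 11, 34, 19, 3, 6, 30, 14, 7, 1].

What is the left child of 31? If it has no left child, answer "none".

Resulting structure (node: left, right):
  10: L=4, R=23
  23: L=17, R=31
  31: L=30, R=34
  4: L=3, R=6
  17: L=11, R=19
  11: L=–, R=14
  34: L=–, R=–
  19: L=–, R=–
  3: L=1, R=–
  6: L=–, R=7
  30: L=–, R=–
  14: L=–, R=–
  7: L=–, R=–
  1: L=–, R=–

30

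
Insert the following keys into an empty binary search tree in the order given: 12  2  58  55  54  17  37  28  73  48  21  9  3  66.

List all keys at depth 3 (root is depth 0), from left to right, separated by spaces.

Insert 12: tree is empty, so 12 becomes the root.
Insert 2: 2 < 12 → go left. Place as left child of 12.
Insert 58: 58 > 12 → go right. Place as right child of 12.
Insert 55: 55 > 12 → go right; 55 < 58 → go left. Place as left child of 58.
Insert 54: 54 > 12 → go right; 54 < 58 → go left; 54 < 55 → go left. Place as left child of 55.
Insert 17: 17 > 12 → go right; 17 < 58 → go left; 17 < 55 → go left; 17 < 54 → go left. Place as left child of 54.
Insert 37: 37 > 12 → go right; 37 < 58 → go left; 37 < 55 → go left; 37 < 54 → go left; 37 > 17 → go right. Place as right child of 17.
Insert 28: 28 > 12 → go right; 28 < 58 → go left; 28 < 55 → go left; 28 < 54 → go left; 28 > 17 → go right; 28 < 37 → go left. Place as left child of 37.
Insert 73: 73 > 12 → go right; 73 > 58 → go right. Place as right child of 58.
Insert 48: 48 > 12 → go right; 48 < 58 → go left; 48 < 55 → go left; 48 < 54 → go left; 48 > 17 → go right; 48 > 37 → go right. Place as right child of 37.
Insert 21: 21 > 12 → go right; 21 < 58 → go left; 21 < 55 → go left; 21 < 54 → go left; 21 > 17 → go right; 21 < 37 → go left; 21 < 28 → go left. Place as left child of 28.
Insert 9: 9 < 12 → go left; 9 > 2 → go right. Place as right child of 2.
Insert 3: 3 < 12 → go left; 3 > 2 → go right; 3 < 9 → go left. Place as left child of 9.
Insert 66: 66 > 12 → go right; 66 > 58 → go right; 66 < 73 → go left. Place as left child of 73.

3 54 66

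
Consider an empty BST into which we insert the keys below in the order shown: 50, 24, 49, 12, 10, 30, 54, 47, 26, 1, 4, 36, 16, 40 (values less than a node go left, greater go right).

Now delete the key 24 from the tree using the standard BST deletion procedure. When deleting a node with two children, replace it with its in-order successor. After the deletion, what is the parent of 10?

50: root
24: left child of 50 (depth 1)
49: right child of 24 (depth 2)
12: left child of 24 (depth 2)
10: left child of 12 (depth 3)
30: left child of 49 (depth 3)
54: right child of 50 (depth 1)
47: right child of 30 (depth 4)
26: left child of 30 (depth 4)
1: left child of 10 (depth 4)
4: right child of 1 (depth 5)
36: left child of 47 (depth 5)
16: right child of 12 (depth 3)
40: right child of 36 (depth 6)

Delete 24 (two children — replace with in-order successor).
After deletion, 10's parent is 12.

12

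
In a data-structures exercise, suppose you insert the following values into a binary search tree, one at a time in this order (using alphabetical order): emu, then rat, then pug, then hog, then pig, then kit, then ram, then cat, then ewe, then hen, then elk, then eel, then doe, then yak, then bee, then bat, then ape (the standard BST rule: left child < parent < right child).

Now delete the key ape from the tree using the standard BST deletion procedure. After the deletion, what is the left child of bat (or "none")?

none

Resulting structure (node: left, right):
  emu: L=cat, R=rat
  rat: L=pug, R=yak
  pug: L=hog, R=ram
  hog: L=ewe, R=pig
  pig: L=kit, R=–
  kit: L=–, R=–
  ram: L=–, R=–
  cat: L=bee, R=elk
  ewe: L=–, R=hen
  hen: L=–, R=–
  elk: L=eel, R=–
  eel: L=doe, R=–
  doe: L=–, R=–
  yak: L=–, R=–
  bee: L=bat, R=–
  bat: L=ape, R=–
  ape: L=–, R=–

Delete ape (at most one child — splice it out).
After deletion, bat's left child: none.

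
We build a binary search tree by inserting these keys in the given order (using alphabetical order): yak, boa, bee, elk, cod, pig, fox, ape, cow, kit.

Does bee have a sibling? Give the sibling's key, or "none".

elk

yak: root
boa: left child of yak (depth 1)
bee: left child of boa (depth 2)
elk: right child of boa (depth 2)
cod: left child of elk (depth 3)
pig: right child of elk (depth 3)
fox: left child of pig (depth 4)
ape: left child of bee (depth 3)
cow: right child of cod (depth 4)
kit: right child of fox (depth 5)

bee's parent is boa; the other child of boa is elk.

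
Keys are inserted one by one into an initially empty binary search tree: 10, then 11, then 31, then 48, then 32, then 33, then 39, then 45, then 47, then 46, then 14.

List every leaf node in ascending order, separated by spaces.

14 46

Insert 10: tree is empty, so 10 becomes the root.
Insert 11: 11 > 10 → go right. Place as right child of 10.
Insert 31: 31 > 10 → go right; 31 > 11 → go right. Place as right child of 11.
Insert 48: 48 > 10 → go right; 48 > 11 → go right; 48 > 31 → go right. Place as right child of 31.
Insert 32: 32 > 10 → go right; 32 > 11 → go right; 32 > 31 → go right; 32 < 48 → go left. Place as left child of 48.
Insert 33: 33 > 10 → go right; 33 > 11 → go right; 33 > 31 → go right; 33 < 48 → go left; 33 > 32 → go right. Place as right child of 32.
Insert 39: 39 > 10 → go right; 39 > 11 → go right; 39 > 31 → go right; 39 < 48 → go left; 39 > 32 → go right; 39 > 33 → go right. Place as right child of 33.
Insert 45: 45 > 10 → go right; 45 > 11 → go right; 45 > 31 → go right; 45 < 48 → go left; 45 > 32 → go right; 45 > 33 → go right; 45 > 39 → go right. Place as right child of 39.
Insert 47: 47 > 10 → go right; 47 > 11 → go right; 47 > 31 → go right; 47 < 48 → go left; 47 > 32 → go right; 47 > 33 → go right; 47 > 39 → go right; 47 > 45 → go right. Place as right child of 45.
Insert 46: 46 > 10 → go right; 46 > 11 → go right; 46 > 31 → go right; 46 < 48 → go left; 46 > 32 → go right; 46 > 33 → go right; 46 > 39 → go right; 46 > 45 → go right; 46 < 47 → go left. Place as left child of 47.
Insert 14: 14 > 10 → go right; 14 > 11 → go right; 14 < 31 → go left. Place as left child of 31.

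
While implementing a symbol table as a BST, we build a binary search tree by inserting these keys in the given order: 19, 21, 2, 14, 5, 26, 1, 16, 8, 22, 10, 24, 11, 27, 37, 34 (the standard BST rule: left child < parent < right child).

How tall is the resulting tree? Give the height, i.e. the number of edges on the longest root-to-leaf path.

19: root
21: right child of 19 (depth 1)
2: left child of 19 (depth 1)
14: right child of 2 (depth 2)
5: left child of 14 (depth 3)
26: right child of 21 (depth 2)
1: left child of 2 (depth 2)
16: right child of 14 (depth 3)
8: right child of 5 (depth 4)
22: left child of 26 (depth 3)
10: right child of 8 (depth 5)
24: right child of 22 (depth 4)
11: right child of 10 (depth 6)
27: right child of 26 (depth 3)
37: right child of 27 (depth 4)
34: left child of 37 (depth 5)

The deepest node is 11 at depth 6.

6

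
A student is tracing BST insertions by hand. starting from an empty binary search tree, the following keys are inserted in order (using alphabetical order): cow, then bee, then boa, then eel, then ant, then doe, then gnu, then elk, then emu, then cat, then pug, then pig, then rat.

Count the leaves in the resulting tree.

Insert cow: tree is empty, so cow becomes the root.
Insert bee: bee < cow → go left. Place as left child of cow.
Insert boa: boa < cow → go left; boa > bee → go right. Place as right child of bee.
Insert eel: eel > cow → go right. Place as right child of cow.
Insert ant: ant < cow → go left; ant < bee → go left. Place as left child of bee.
Insert doe: doe > cow → go right; doe < eel → go left. Place as left child of eel.
Insert gnu: gnu > cow → go right; gnu > eel → go right. Place as right child of eel.
Insert elk: elk > cow → go right; elk > eel → go right; elk < gnu → go left. Place as left child of gnu.
Insert emu: emu > cow → go right; emu > eel → go right; emu < gnu → go left; emu > elk → go right. Place as right child of elk.
Insert cat: cat < cow → go left; cat > bee → go right; cat > boa → go right. Place as right child of boa.
Insert pug: pug > cow → go right; pug > eel → go right; pug > gnu → go right. Place as right child of gnu.
Insert pig: pig > cow → go right; pig > eel → go right; pig > gnu → go right; pig < pug → go left. Place as left child of pug.
Insert rat: rat > cow → go right; rat > eel → go right; rat > gnu → go right; rat > pug → go right. Place as right child of pug.

Leaves: ant, cat, doe, emu, pig, rat — 6 in total.

6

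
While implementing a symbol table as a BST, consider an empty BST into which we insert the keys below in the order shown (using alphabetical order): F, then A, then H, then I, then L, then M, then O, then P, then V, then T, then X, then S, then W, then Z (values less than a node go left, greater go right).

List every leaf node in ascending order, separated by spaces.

F: root
A: left child of F (depth 1)
H: right child of F (depth 1)
I: right child of H (depth 2)
L: right child of I (depth 3)
M: right child of L (depth 4)
O: right child of M (depth 5)
P: right child of O (depth 6)
V: right child of P (depth 7)
T: left child of V (depth 8)
X: right child of V (depth 8)
S: left child of T (depth 9)
W: left child of X (depth 9)
Z: right child of X (depth 9)

A S W Z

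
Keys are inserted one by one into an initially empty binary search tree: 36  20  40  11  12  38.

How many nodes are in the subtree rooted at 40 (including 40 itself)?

2

Resulting structure (node: left, right):
  36: L=20, R=40
  20: L=11, R=–
  40: L=38, R=–
  11: L=–, R=12
  12: L=–, R=–
  38: L=–, R=–

Subtree rooted at 40 contains: 40, 38 — 2 nodes.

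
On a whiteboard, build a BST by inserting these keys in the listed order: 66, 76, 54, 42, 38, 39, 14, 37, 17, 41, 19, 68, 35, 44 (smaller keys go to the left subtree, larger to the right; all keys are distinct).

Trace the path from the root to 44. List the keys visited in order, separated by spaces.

66 54 42 44

Insert 66: tree is empty, so 66 becomes the root.
Insert 76: 76 > 66 → go right. Place as right child of 66.
Insert 54: 54 < 66 → go left. Place as left child of 66.
Insert 42: 42 < 66 → go left; 42 < 54 → go left. Place as left child of 54.
Insert 38: 38 < 66 → go left; 38 < 54 → go left; 38 < 42 → go left. Place as left child of 42.
Insert 39: 39 < 66 → go left; 39 < 54 → go left; 39 < 42 → go left; 39 > 38 → go right. Place as right child of 38.
Insert 14: 14 < 66 → go left; 14 < 54 → go left; 14 < 42 → go left; 14 < 38 → go left. Place as left child of 38.
Insert 37: 37 < 66 → go left; 37 < 54 → go left; 37 < 42 → go left; 37 < 38 → go left; 37 > 14 → go right. Place as right child of 14.
Insert 17: 17 < 66 → go left; 17 < 54 → go left; 17 < 42 → go left; 17 < 38 → go left; 17 > 14 → go right; 17 < 37 → go left. Place as left child of 37.
Insert 41: 41 < 66 → go left; 41 < 54 → go left; 41 < 42 → go left; 41 > 38 → go right; 41 > 39 → go right. Place as right child of 39.
Insert 19: 19 < 66 → go left; 19 < 54 → go left; 19 < 42 → go left; 19 < 38 → go left; 19 > 14 → go right; 19 < 37 → go left; 19 > 17 → go right. Place as right child of 17.
Insert 68: 68 > 66 → go right; 68 < 76 → go left. Place as left child of 76.
Insert 35: 35 < 66 → go left; 35 < 54 → go left; 35 < 42 → go left; 35 < 38 → go left; 35 > 14 → go right; 35 < 37 → go left; 35 > 17 → go right; 35 > 19 → go right. Place as right child of 19.
Insert 44: 44 < 66 → go left; 44 < 54 → go left; 44 > 42 → go right. Place as right child of 42.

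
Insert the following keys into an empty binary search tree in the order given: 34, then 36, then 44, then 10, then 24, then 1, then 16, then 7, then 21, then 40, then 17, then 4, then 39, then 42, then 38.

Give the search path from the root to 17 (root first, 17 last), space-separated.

Insert 34: tree is empty, so 34 becomes the root.
Insert 36: 36 > 34 → go right. Place as right child of 34.
Insert 44: 44 > 34 → go right; 44 > 36 → go right. Place as right child of 36.
Insert 10: 10 < 34 → go left. Place as left child of 34.
Insert 24: 24 < 34 → go left; 24 > 10 → go right. Place as right child of 10.
Insert 1: 1 < 34 → go left; 1 < 10 → go left. Place as left child of 10.
Insert 16: 16 < 34 → go left; 16 > 10 → go right; 16 < 24 → go left. Place as left child of 24.
Insert 7: 7 < 34 → go left; 7 < 10 → go left; 7 > 1 → go right. Place as right child of 1.
Insert 21: 21 < 34 → go left; 21 > 10 → go right; 21 < 24 → go left; 21 > 16 → go right. Place as right child of 16.
Insert 40: 40 > 34 → go right; 40 > 36 → go right; 40 < 44 → go left. Place as left child of 44.
Insert 17: 17 < 34 → go left; 17 > 10 → go right; 17 < 24 → go left; 17 > 16 → go right; 17 < 21 → go left. Place as left child of 21.
Insert 4: 4 < 34 → go left; 4 < 10 → go left; 4 > 1 → go right; 4 < 7 → go left. Place as left child of 7.
Insert 39: 39 > 34 → go right; 39 > 36 → go right; 39 < 44 → go left; 39 < 40 → go left. Place as left child of 40.
Insert 42: 42 > 34 → go right; 42 > 36 → go right; 42 < 44 → go left; 42 > 40 → go right. Place as right child of 40.
Insert 38: 38 > 34 → go right; 38 > 36 → go right; 38 < 44 → go left; 38 < 40 → go left; 38 < 39 → go left. Place as left child of 39.

34 10 24 16 21 17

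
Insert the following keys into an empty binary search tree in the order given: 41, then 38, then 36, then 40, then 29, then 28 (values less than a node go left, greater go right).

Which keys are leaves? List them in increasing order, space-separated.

41: root
38: left child of 41 (depth 1)
36: left child of 38 (depth 2)
40: right child of 38 (depth 2)
29: left child of 36 (depth 3)
28: left child of 29 (depth 4)

28 40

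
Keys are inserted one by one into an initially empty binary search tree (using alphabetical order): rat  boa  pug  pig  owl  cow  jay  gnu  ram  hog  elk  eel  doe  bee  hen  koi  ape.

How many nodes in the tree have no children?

5

Insert rat: tree is empty, so rat becomes the root.
Insert boa: boa < rat → go left. Place as left child of rat.
Insert pug: pug < rat → go left; pug > boa → go right. Place as right child of boa.
Insert pig: pig < rat → go left; pig > boa → go right; pig < pug → go left. Place as left child of pug.
Insert owl: owl < rat → go left; owl > boa → go right; owl < pug → go left; owl < pig → go left. Place as left child of pig.
Insert cow: cow < rat → go left; cow > boa → go right; cow < pug → go left; cow < pig → go left; cow < owl → go left. Place as left child of owl.
Insert jay: jay < rat → go left; jay > boa → go right; jay < pug → go left; jay < pig → go left; jay < owl → go left; jay > cow → go right. Place as right child of cow.
Insert gnu: gnu < rat → go left; gnu > boa → go right; gnu < pug → go left; gnu < pig → go left; gnu < owl → go left; gnu > cow → go right; gnu < jay → go left. Place as left child of jay.
Insert ram: ram < rat → go left; ram > boa → go right; ram > pug → go right. Place as right child of pug.
Insert hog: hog < rat → go left; hog > boa → go right; hog < pug → go left; hog < pig → go left; hog < owl → go left; hog > cow → go right; hog < jay → go left; hog > gnu → go right. Place as right child of gnu.
Insert elk: elk < rat → go left; elk > boa → go right; elk < pug → go left; elk < pig → go left; elk < owl → go left; elk > cow → go right; elk < jay → go left; elk < gnu → go left. Place as left child of gnu.
Insert eel: eel < rat → go left; eel > boa → go right; eel < pug → go left; eel < pig → go left; eel < owl → go left; eel > cow → go right; eel < jay → go left; eel < gnu → go left; eel < elk → go left. Place as left child of elk.
Insert doe: doe < rat → go left; doe > boa → go right; doe < pug → go left; doe < pig → go left; doe < owl → go left; doe > cow → go right; doe < jay → go left; doe < gnu → go left; doe < elk → go left; doe < eel → go left. Place as left child of eel.
Insert bee: bee < rat → go left; bee < boa → go left. Place as left child of boa.
Insert hen: hen < rat → go left; hen > boa → go right; hen < pug → go left; hen < pig → go left; hen < owl → go left; hen > cow → go right; hen < jay → go left; hen > gnu → go right; hen < hog → go left. Place as left child of hog.
Insert koi: koi < rat → go left; koi > boa → go right; koi < pug → go left; koi < pig → go left; koi < owl → go left; koi > cow → go right; koi > jay → go right. Place as right child of jay.
Insert ape: ape < rat → go left; ape < boa → go left; ape < bee → go left. Place as left child of bee.

Leaves: ape, doe, hen, koi, ram — 5 in total.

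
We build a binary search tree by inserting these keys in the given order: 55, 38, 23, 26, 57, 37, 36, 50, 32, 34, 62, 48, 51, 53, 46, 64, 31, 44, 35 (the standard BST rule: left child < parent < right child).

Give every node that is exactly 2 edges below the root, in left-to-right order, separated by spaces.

23 50 62

Insert 55: tree is empty, so 55 becomes the root.
Insert 38: 38 < 55 → go left. Place as left child of 55.
Insert 23: 23 < 55 → go left; 23 < 38 → go left. Place as left child of 38.
Insert 26: 26 < 55 → go left; 26 < 38 → go left; 26 > 23 → go right. Place as right child of 23.
Insert 57: 57 > 55 → go right. Place as right child of 55.
Insert 37: 37 < 55 → go left; 37 < 38 → go left; 37 > 23 → go right; 37 > 26 → go right. Place as right child of 26.
Insert 36: 36 < 55 → go left; 36 < 38 → go left; 36 > 23 → go right; 36 > 26 → go right; 36 < 37 → go left. Place as left child of 37.
Insert 50: 50 < 55 → go left; 50 > 38 → go right. Place as right child of 38.
Insert 32: 32 < 55 → go left; 32 < 38 → go left; 32 > 23 → go right; 32 > 26 → go right; 32 < 37 → go left; 32 < 36 → go left. Place as left child of 36.
Insert 34: 34 < 55 → go left; 34 < 38 → go left; 34 > 23 → go right; 34 > 26 → go right; 34 < 37 → go left; 34 < 36 → go left; 34 > 32 → go right. Place as right child of 32.
Insert 62: 62 > 55 → go right; 62 > 57 → go right. Place as right child of 57.
Insert 48: 48 < 55 → go left; 48 > 38 → go right; 48 < 50 → go left. Place as left child of 50.
Insert 51: 51 < 55 → go left; 51 > 38 → go right; 51 > 50 → go right. Place as right child of 50.
Insert 53: 53 < 55 → go left; 53 > 38 → go right; 53 > 50 → go right; 53 > 51 → go right. Place as right child of 51.
Insert 46: 46 < 55 → go left; 46 > 38 → go right; 46 < 50 → go left; 46 < 48 → go left. Place as left child of 48.
Insert 64: 64 > 55 → go right; 64 > 57 → go right; 64 > 62 → go right. Place as right child of 62.
Insert 31: 31 < 55 → go left; 31 < 38 → go left; 31 > 23 → go right; 31 > 26 → go right; 31 < 37 → go left; 31 < 36 → go left; 31 < 32 → go left. Place as left child of 32.
Insert 44: 44 < 55 → go left; 44 > 38 → go right; 44 < 50 → go left; 44 < 48 → go left; 44 < 46 → go left. Place as left child of 46.
Insert 35: 35 < 55 → go left; 35 < 38 → go left; 35 > 23 → go right; 35 > 26 → go right; 35 < 37 → go left; 35 < 36 → go left; 35 > 32 → go right; 35 > 34 → go right. Place as right child of 34.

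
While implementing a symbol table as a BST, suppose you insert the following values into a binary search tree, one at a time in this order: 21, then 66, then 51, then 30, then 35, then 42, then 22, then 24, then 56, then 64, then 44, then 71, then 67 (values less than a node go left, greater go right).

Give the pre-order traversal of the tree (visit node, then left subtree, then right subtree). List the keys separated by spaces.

21: root
66: right child of 21 (depth 1)
51: left child of 66 (depth 2)
30: left child of 51 (depth 3)
35: right child of 30 (depth 4)
42: right child of 35 (depth 5)
22: left child of 30 (depth 4)
24: right child of 22 (depth 5)
56: right child of 51 (depth 3)
64: right child of 56 (depth 4)
44: right child of 42 (depth 6)
71: right child of 66 (depth 2)
67: left child of 71 (depth 3)

21 66 51 30 22 24 35 42 44 56 64 71 67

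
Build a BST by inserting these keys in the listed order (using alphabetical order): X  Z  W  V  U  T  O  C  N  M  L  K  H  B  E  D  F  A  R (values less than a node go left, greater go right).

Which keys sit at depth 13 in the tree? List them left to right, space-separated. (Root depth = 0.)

D F

Insert X: tree is empty, so X becomes the root.
Insert Z: Z > X → go right. Place as right child of X.
Insert W: W < X → go left. Place as left child of X.
Insert V: V < X → go left; V < W → go left. Place as left child of W.
Insert U: U < X → go left; U < W → go left; U < V → go left. Place as left child of V.
Insert T: T < X → go left; T < W → go left; T < V → go left; T < U → go left. Place as left child of U.
Insert O: O < X → go left; O < W → go left; O < V → go left; O < U → go left; O < T → go left. Place as left child of T.
Insert C: C < X → go left; C < W → go left; C < V → go left; C < U → go left; C < T → go left; C < O → go left. Place as left child of O.
Insert N: N < X → go left; N < W → go left; N < V → go left; N < U → go left; N < T → go left; N < O → go left; N > C → go right. Place as right child of C.
Insert M: M < X → go left; M < W → go left; M < V → go left; M < U → go left; M < T → go left; M < O → go left; M > C → go right; M < N → go left. Place as left child of N.
Insert L: L < X → go left; L < W → go left; L < V → go left; L < U → go left; L < T → go left; L < O → go left; L > C → go right; L < N → go left; L < M → go left. Place as left child of M.
Insert K: K < X → go left; K < W → go left; K < V → go left; K < U → go left; K < T → go left; K < O → go left; K > C → go right; K < N → go left; K < M → go left; K < L → go left. Place as left child of L.
Insert H: H < X → go left; H < W → go left; H < V → go left; H < U → go left; H < T → go left; H < O → go left; H > C → go right; H < N → go left; H < M → go left; H < L → go left; H < K → go left. Place as left child of K.
Insert B: B < X → go left; B < W → go left; B < V → go left; B < U → go left; B < T → go left; B < O → go left; B < C → go left. Place as left child of C.
Insert E: E < X → go left; E < W → go left; E < V → go left; E < U → go left; E < T → go left; E < O → go left; E > C → go right; E < N → go left; E < M → go left; E < L → go left; E < K → go left; E < H → go left. Place as left child of H.
Insert D: D < X → go left; D < W → go left; D < V → go left; D < U → go left; D < T → go left; D < O → go left; D > C → go right; D < N → go left; D < M → go left; D < L → go left; D < K → go left; D < H → go left; D < E → go left. Place as left child of E.
Insert F: F < X → go left; F < W → go left; F < V → go left; F < U → go left; F < T → go left; F < O → go left; F > C → go right; F < N → go left; F < M → go left; F < L → go left; F < K → go left; F < H → go left; F > E → go right. Place as right child of E.
Insert A: A < X → go left; A < W → go left; A < V → go left; A < U → go left; A < T → go left; A < O → go left; A < C → go left; A < B → go left. Place as left child of B.
Insert R: R < X → go left; R < W → go left; R < V → go left; R < U → go left; R < T → go left; R > O → go right. Place as right child of O.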